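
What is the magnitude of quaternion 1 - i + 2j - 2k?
√10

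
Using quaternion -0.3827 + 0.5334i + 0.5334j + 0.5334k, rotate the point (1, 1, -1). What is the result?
(0.678, -0.955, 1.276)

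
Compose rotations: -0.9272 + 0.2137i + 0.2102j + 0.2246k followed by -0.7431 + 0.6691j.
0.5484 - 0.0085i - 0.7766j - 0.3099k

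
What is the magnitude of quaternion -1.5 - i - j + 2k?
2.872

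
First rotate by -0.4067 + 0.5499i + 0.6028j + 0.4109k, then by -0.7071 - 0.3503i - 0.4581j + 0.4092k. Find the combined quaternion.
0.5882 - 0.6813i + 0.129j - 0.4162k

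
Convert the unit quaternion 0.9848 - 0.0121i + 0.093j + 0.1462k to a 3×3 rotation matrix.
[[0.94, -0.2902, 0.1796], [0.2857, 0.957, 0.051], [-0.1867, 0.0034, 0.9824]]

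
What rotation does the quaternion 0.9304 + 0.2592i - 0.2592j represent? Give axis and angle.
axis = (√2/2, -√2/2, 0), θ = 43°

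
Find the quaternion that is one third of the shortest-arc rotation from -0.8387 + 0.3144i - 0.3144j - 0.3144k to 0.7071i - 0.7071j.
-0.6314 + 0.5222i - 0.5222j - 0.2367k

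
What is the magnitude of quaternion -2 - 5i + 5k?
√54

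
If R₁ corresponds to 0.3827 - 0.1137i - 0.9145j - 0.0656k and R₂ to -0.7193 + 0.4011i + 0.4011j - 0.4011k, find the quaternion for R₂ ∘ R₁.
0.1108 - 0.1578i + 0.8832j - 0.4275k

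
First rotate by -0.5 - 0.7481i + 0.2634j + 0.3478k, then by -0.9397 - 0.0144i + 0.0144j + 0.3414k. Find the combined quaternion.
0.3365 + 0.6253i - 0.5051j - 0.4905k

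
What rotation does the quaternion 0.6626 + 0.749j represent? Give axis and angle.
axis = (0, 1, 0), θ = 97°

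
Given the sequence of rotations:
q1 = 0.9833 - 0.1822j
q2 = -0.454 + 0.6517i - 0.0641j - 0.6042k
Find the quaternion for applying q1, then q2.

q2 · q1 = -0.4581 + 0.5307i + 0.0197j - 0.7128k
-0.4581 + 0.5307i + 0.0197j - 0.7128k


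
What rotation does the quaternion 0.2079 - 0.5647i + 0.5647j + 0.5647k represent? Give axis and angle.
axis = (-√3/3, √3/3, √3/3), θ = 156°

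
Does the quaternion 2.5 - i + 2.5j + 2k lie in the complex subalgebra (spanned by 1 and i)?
No. The quaternion 2.5 - i + 2.5j + 2k has j-coefficient y = 2.5 and k-coefficient z = 2, not both zero, so it does not lie in the complex subalgebra spanned by 1 and i.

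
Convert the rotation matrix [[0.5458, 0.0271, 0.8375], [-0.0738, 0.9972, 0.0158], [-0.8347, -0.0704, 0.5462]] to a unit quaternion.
0.8788 - 0.0245i + 0.4757j - 0.0287k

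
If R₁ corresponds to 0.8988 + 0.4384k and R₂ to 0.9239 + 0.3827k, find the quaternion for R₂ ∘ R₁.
0.6626 + 0.749k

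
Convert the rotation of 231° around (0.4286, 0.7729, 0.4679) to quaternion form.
-0.4305 + 0.3868i + 0.6976j + 0.4223k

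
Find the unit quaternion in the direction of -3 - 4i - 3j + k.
-0.5071 - 0.6761i - 0.5071j + 0.169k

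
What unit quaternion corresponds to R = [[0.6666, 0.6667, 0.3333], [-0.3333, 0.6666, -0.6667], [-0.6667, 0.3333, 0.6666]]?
0.866 + 0.2887i + 0.2887j - 0.2887k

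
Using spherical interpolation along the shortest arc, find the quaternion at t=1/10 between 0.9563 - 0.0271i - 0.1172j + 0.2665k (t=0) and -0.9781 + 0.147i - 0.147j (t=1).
0.9654 - 0.0396i - 0.0909j + 0.2411k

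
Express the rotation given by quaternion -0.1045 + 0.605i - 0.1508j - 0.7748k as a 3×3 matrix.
[[-0.2461, -0.3444, -0.906], [-0.0205, -0.9327, 0.3601], [-0.969, 0.1072, 0.2225]]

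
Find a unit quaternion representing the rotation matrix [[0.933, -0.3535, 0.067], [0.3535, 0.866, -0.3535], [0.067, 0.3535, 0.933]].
0.9659 + 0.183i + 0.183k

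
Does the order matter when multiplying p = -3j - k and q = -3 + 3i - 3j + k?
Yes: pq = -8 - 6i + 6j + 12k ≠ -8 + 6i + 12j - 6k = qp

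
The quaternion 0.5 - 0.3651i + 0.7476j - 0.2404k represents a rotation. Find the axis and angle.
axis = (-0.4216, 0.8633, -0.2776), θ = 2π/3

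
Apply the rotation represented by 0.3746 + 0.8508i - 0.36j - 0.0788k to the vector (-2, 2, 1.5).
(-3.17, -0.448, 0.057)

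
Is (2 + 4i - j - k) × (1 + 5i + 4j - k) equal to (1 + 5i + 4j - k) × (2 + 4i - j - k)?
No: pq = -15 + 19i + 6j + 18k ≠ -15 + 9i + 8j - 24k = qp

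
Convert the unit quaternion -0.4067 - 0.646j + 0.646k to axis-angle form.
axis = (0, -√2/2, √2/2), θ = 228°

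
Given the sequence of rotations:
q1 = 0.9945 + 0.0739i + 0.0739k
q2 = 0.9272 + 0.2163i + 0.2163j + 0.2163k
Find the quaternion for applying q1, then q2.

q2 · q1 = 0.8901 + 0.2996i + 0.2151j + 0.2676k
0.8901 + 0.2996i + 0.2151j + 0.2676k


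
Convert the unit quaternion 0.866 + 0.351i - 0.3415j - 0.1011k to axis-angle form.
axis = (0.7019, -0.6829, -0.2022), θ = π/3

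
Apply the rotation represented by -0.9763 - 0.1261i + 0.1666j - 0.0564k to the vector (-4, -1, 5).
(-5.156, -2.559, 2.978)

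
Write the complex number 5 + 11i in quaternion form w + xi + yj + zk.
5 + 11i + 0j + 0k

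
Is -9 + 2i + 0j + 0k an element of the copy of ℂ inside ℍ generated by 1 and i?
Yes. The quaternion -9 + 2i has j- and k-coefficients y = z = 0, so it lies in the complex subalgebra spanned by 1 and i.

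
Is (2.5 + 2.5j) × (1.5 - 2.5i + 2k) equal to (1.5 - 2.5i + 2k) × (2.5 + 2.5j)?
No: pq = 3.75 - 1.25i + 3.75j + 11.25k ≠ 3.75 - 11.25i + 3.75j - 1.25k = qp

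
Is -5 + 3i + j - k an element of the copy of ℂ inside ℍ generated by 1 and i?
No. The quaternion -5 + 3i + j - k has j-coefficient y = 1 and k-coefficient z = -1, not both zero, so it does not lie in the complex subalgebra spanned by 1 and i.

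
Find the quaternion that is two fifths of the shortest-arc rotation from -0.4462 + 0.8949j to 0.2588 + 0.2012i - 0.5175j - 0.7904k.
-0.4144 - 0.0918i + 0.8304j + 0.3608k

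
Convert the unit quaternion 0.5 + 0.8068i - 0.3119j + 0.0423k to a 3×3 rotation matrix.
[[0.8019, -0.5456, -0.2436], [-0.461, -0.3054, -0.8332], [0.3802, 0.7804, -0.4964]]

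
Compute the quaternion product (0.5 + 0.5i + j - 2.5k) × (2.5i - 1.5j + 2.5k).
6.5 - 8.25j - 2k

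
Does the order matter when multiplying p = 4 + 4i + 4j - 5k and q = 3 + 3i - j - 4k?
Yes: pq = -16 + 3i + 9j - 47k ≠ -16 + 45i + 7j - 15k = qp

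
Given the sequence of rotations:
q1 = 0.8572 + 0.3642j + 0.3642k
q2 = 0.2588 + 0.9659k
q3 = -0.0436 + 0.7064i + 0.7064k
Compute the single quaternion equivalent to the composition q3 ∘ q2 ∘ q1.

q2 · q1 = -0.1299 - 0.3518i + 0.0943j + 0.9222k
q3 · q2 · q1 = -0.3973 - 0.143i - 0.9041j - 0.0654k
-0.3973 - 0.143i - 0.9041j - 0.0654k


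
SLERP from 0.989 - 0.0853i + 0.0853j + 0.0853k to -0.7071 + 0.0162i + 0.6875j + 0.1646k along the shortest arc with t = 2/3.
0.8812 - 0.0438i - 0.4627j - 0.0864k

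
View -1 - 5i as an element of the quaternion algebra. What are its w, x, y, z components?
-1 - 5i + 0j + 0k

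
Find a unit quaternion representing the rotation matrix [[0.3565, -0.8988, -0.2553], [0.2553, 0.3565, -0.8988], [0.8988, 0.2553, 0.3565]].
0.7193 + 0.4011i - 0.4011j + 0.4011k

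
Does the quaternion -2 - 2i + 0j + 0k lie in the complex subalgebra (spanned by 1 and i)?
Yes. The quaternion -2 - 2i has j- and k-coefficients y = z = 0, so it lies in the complex subalgebra spanned by 1 and i.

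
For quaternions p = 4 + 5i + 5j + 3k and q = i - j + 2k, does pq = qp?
No: pq = -6 + 17i - 11j - 2k ≠ -6 - 9i + 3j + 18k = qp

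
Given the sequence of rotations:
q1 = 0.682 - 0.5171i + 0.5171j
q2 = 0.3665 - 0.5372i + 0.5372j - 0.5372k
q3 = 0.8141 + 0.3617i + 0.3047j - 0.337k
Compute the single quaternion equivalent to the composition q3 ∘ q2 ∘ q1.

q2 · q1 = -0.3056 - 0.2781i + 0.8337j - 0.3664k
q3 · q2 · q1 = -0.5257 - 0.1676i + 0.8118j + 0.191k
-0.5257 - 0.1676i + 0.8118j + 0.191k


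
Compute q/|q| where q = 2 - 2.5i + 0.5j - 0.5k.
0.61 - 0.7625i + 0.1525j - 0.1525k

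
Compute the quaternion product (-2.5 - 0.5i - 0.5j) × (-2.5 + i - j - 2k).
6.25 - 0.25i + 2.75j + 6k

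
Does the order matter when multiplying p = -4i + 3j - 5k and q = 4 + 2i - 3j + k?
Yes: pq = 22 - 28i + 6j - 14k ≠ 22 - 4i + 18j - 26k = qp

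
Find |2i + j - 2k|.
3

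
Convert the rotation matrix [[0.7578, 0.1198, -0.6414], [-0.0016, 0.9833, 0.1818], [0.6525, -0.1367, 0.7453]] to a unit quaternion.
0.9336 - 0.0853i - 0.3465j - 0.0325k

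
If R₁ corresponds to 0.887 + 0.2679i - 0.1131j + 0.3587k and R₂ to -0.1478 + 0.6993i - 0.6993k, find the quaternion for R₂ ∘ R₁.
-0.0676 + 0.5016i - 0.4215j - 0.7524k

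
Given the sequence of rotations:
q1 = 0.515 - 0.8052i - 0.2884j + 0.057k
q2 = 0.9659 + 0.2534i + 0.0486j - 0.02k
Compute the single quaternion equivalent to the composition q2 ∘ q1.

q2 · q1 = 0.7166 - 0.6502i - 0.2519j + 0.0108k
0.7166 - 0.6502i - 0.2519j + 0.0108k


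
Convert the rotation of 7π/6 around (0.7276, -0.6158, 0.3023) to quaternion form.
-0.2588 + 0.7028i - 0.5948j + 0.292k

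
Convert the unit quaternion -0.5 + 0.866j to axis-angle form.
axis = (0, 1, 0), θ = 4π/3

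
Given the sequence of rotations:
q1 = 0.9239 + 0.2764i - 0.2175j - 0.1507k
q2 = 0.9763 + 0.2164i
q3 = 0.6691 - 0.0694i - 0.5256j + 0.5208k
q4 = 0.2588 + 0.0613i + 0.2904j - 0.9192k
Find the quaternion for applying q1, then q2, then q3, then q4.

q2 · q1 = 0.8422 + 0.4698i - 0.1797j - 0.1942k
q3 · q2 · q1 = 0.6028 + 0.4516i - 0.3317j + 0.5681k
q4 · q3 · q2 · q1 = 0.7468 + 0.0139i - 0.3607j - 0.5585k
0.7468 + 0.0139i - 0.3607j - 0.5585k


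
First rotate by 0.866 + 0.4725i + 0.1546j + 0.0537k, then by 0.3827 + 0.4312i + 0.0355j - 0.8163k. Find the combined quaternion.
0.166 + 0.6824i - 0.3189j - 0.6365k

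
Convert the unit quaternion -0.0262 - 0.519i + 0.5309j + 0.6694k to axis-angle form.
axis = (-0.5192, 0.5311, 0.6696), θ = 183°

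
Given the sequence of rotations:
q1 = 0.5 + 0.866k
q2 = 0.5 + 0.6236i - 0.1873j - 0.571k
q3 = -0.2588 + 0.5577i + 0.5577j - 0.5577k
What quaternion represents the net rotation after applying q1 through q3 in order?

q2 · q1 = 0.7445 + 0.1496i - 0.6337j + 0.1475k
q3 · q2 · q1 = 0.1596 + 0.1053i + 0.4135j - 0.8902k
0.1596 + 0.1053i + 0.4135j - 0.8902k


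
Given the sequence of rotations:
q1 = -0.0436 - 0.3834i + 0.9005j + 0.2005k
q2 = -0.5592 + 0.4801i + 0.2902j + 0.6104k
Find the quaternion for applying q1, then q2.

q2 · q1 = -0.1753 - 0.298i - 0.8465j + 0.4049k
-0.1753 - 0.298i - 0.8465j + 0.4049k


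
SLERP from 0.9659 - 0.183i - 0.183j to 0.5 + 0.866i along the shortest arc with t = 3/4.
0.7354 + 0.675i - 0.059j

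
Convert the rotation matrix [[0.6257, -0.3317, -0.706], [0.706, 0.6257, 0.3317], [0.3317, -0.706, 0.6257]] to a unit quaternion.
0.8481 - 0.3059i - 0.3059j + 0.3059k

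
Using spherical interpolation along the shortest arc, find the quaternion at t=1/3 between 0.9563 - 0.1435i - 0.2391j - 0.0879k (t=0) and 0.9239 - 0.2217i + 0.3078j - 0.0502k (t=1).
0.9797 - 0.176i - 0.0566j - 0.0779k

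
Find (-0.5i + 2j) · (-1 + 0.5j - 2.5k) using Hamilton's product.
-1 - 4.5i - 3.25j - 0.25k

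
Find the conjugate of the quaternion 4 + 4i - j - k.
4 - 4i + j + k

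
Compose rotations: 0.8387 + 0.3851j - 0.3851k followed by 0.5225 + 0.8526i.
0.4382 + 0.7151i + 0.5296j + 0.1271k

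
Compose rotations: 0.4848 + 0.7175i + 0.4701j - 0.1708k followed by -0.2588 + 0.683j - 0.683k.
-0.5632 + 0.0187i - 0.2806j - 0.777k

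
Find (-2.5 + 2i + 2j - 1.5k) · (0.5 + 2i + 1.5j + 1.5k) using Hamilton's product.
-6 + 1.25i - 8.75j - 5.5k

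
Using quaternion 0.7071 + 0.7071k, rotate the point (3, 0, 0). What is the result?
(0, 3, 0)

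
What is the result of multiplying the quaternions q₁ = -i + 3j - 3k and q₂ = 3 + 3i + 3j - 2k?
-12 - 2j - 21k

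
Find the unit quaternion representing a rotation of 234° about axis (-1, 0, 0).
-0.454 - 0.891i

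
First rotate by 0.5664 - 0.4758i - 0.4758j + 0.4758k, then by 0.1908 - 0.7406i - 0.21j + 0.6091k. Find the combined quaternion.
-0.634 - 0.3204i - 0.1472j + 0.6882k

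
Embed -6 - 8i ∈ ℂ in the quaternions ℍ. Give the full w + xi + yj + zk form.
-6 - 8i + 0j + 0k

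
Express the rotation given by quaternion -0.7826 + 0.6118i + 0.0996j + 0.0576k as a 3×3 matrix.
[[0.9735, 0.212, -0.0854], [0.0317, 0.2448, 0.9691], [0.2264, -0.9461, 0.2316]]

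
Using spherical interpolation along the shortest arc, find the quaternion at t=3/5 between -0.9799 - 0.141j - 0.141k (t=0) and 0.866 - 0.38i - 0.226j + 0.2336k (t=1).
-0.9467 + 0.2357i + 0.0813j - 0.2038k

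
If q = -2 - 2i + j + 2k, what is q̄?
-2 + 2i - j - 2k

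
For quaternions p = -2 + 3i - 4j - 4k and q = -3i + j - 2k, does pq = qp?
No: pq = 5 + 18i + 16j - 5k ≠ 5 - 6i - 20j + 13k = qp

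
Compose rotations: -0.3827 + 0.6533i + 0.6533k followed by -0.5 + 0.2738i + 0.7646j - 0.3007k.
0.2089 + 0.0681i - 0.6679j - 0.7111k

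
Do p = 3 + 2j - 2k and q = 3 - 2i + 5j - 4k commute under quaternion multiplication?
No: pq = -9 - 4i + 25j - 14k ≠ -9 - 8i + 17j - 22k = qp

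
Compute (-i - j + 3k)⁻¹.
0.0909i + 0.0909j - 0.2727k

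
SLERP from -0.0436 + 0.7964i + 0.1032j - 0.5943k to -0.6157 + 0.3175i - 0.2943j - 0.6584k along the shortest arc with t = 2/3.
-0.4582 + 0.5263i - 0.1725j - 0.6952k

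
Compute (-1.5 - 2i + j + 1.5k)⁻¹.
-0.1579 + 0.2105i - 0.1053j - 0.1579k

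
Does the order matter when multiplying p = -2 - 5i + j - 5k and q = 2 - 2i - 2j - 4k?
Yes: pq = -32 - 20i - 4j + 10k ≠ -32 + 8i + 16j - 14k = qp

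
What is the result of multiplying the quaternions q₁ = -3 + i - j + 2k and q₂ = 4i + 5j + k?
-1 - 23i - 8j + 6k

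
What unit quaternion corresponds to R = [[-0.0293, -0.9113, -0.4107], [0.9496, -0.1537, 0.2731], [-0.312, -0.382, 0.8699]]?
0.6494 - 0.2522i - 0.038j + 0.7164k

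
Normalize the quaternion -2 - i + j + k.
-0.7559 - 0.378i + 0.378j + 0.378k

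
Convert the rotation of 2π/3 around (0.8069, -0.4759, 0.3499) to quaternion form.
0.5 + 0.6988i - 0.4121j + 0.303k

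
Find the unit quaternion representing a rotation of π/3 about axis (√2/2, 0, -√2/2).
0.866 + 0.3536i - 0.3536k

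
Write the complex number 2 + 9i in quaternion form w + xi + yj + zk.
2 + 9i + 0j + 0k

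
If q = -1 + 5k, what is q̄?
-1 - 5k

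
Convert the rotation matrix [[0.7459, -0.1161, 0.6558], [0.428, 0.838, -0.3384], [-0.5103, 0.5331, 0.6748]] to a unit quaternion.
0.9026 + 0.2414i + 0.323j + 0.1507k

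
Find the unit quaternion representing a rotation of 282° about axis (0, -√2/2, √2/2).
-0.7771 - 0.445j + 0.445k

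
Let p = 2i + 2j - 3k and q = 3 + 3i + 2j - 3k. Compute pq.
-19 + 6i + 3j - 11k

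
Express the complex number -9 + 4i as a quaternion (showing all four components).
-9 + 4i + 0j + 0k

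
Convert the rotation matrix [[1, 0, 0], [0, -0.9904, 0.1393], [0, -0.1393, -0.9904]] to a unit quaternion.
-0.0698 + 0.9976i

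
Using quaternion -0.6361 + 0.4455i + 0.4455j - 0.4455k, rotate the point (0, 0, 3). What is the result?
(-2.891, 0.509, 0.618)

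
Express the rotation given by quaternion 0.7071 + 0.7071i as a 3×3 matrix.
[[1, 0, 0], [0, 0, -1], [0, 1, 0]]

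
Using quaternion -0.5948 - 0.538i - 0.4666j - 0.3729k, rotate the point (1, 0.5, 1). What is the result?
(1.272, 0.725, 0.326)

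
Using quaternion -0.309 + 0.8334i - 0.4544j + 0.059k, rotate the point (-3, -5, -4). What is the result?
(0.348, 2.516, 6.599)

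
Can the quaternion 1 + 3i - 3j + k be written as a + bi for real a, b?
No. The quaternion 1 + 3i - 3j + k has j-coefficient y = -3 and k-coefficient z = 1, not both zero, so it does not lie in the complex subalgebra spanned by 1 and i.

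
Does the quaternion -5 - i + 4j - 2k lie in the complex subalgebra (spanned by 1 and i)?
No. The quaternion -5 - i + 4j - 2k has j-coefficient y = 4 and k-coefficient z = -2, not both zero, so it does not lie in the complex subalgebra spanned by 1 and i.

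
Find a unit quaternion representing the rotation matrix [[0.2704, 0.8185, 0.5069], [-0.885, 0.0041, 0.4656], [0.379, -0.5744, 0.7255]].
0.7071 - 0.3677i + 0.0452j - 0.6023k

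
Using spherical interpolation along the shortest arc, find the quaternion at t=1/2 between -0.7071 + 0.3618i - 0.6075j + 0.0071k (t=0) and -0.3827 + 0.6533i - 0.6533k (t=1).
-0.6287 + 0.5856i - 0.3505j - 0.3728k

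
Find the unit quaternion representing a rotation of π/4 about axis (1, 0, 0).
0.9239 + 0.3827i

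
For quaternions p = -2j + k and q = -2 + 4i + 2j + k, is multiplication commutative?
No: pq = 3 - 4i + 8j + 6k ≠ 3 + 4i - 10k = qp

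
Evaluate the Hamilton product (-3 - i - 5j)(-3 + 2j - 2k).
19 + 13i + 7j + 4k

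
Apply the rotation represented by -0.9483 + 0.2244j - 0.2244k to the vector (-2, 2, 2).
(-3.3, 0.746, 0.746)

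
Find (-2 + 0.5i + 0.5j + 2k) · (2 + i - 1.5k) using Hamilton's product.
-1.5 - 1.75i + 3.75j + 6.5k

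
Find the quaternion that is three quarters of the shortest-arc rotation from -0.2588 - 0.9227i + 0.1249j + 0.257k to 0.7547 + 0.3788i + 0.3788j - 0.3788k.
-0.6795 - 0.5692i - 0.2677j + 0.3776k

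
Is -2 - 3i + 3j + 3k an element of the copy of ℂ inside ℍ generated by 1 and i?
No. The quaternion -2 - 3i + 3j + 3k has j-coefficient y = 3 and k-coefficient z = 3, not both zero, so it does not lie in the complex subalgebra spanned by 1 and i.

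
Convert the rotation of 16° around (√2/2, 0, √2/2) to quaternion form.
0.9903 + 0.0984i + 0.0984k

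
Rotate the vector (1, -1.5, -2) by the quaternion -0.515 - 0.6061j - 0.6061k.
(-0.782, -1.243, -2.257)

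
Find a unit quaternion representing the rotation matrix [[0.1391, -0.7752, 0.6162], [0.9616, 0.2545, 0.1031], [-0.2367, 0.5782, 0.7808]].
0.7373 + 0.1611i + 0.2892j + 0.5889k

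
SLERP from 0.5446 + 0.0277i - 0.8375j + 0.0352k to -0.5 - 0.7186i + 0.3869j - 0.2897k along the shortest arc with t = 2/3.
0.5651 + 0.5278i - 0.594j + 0.2218k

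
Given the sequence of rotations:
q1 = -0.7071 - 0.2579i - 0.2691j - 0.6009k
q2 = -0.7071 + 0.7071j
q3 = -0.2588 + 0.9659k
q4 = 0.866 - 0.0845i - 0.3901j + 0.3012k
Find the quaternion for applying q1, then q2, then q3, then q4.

q2 · q1 = 0.6903 - 0.2425i - 0.3097j + 0.6073k
q3 · q2 · q1 = -0.7652 + 0.3619i - 0.1541j + 0.5096k
q4 · q3 · q2 · q1 = -0.8457 + 0.2257i + 0.3171j + 0.365k
-0.8457 + 0.2257i + 0.3171j + 0.365k


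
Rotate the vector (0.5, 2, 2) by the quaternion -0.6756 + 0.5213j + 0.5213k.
(-0.044, 1.648, 2.352)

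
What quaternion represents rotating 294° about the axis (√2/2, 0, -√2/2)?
-0.8387 + 0.3851i - 0.3851k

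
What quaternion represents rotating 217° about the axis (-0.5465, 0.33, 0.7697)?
-0.3173 - 0.5183i + 0.3129j + 0.7299k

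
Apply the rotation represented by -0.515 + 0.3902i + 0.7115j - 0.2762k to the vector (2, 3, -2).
(2.379, 3.29, -0.716)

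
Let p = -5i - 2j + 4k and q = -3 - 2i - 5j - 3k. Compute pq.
-8 + 41i - 17j + 9k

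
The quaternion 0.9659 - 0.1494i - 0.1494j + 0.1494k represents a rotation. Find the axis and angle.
axis = (-√3/3, -√3/3, √3/3), θ = π/6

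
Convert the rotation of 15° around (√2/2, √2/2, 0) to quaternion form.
0.9914 + 0.0923i + 0.0923j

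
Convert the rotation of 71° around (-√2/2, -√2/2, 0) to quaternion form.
0.8141 - 0.4106i - 0.4106j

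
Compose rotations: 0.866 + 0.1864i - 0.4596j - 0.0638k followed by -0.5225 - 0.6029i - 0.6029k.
-0.3786 - 0.8966i + 0.0893j - 0.2117k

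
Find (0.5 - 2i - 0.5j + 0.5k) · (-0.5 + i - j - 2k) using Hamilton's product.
2.25 + 3i - 3.75j + 1.25k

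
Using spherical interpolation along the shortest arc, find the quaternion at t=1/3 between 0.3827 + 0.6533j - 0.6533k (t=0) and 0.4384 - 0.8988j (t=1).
0.1112 + 0.8617j - 0.4951k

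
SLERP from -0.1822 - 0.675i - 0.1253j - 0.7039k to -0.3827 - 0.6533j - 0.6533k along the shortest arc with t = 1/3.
-0.2766 - 0.4877i - 0.3379j - 0.756k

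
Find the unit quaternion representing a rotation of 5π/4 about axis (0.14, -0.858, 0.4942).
-0.3827 + 0.1293i - 0.7927j + 0.4566k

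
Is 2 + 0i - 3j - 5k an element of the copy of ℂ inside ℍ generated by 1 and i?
No. The quaternion 2 - 3j - 5k has j-coefficient y = -3 and k-coefficient z = -5, not both zero, so it does not lie in the complex subalgebra spanned by 1 and i.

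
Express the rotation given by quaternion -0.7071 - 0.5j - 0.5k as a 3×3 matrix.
[[0, -0.7071, 0.7071], [0.7071, 0.5, 0.5], [-0.7071, 0.5, 0.5]]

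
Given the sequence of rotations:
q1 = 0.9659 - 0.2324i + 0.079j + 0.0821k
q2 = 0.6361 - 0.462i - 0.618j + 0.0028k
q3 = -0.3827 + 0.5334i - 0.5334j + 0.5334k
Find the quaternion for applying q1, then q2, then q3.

q2 · q1 = 0.5556 - 0.645i - 0.5094j - 0.1252k
q3 · q2 · q1 = -0.0735 + 0.8817i - 0.3787j - 0.2715k
-0.0735 + 0.8817i - 0.3787j - 0.2715k


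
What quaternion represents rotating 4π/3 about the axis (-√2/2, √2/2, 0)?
-0.5 - 0.6124i + 0.6124j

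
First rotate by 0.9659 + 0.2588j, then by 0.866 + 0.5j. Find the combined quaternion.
0.7071 + 0.7071j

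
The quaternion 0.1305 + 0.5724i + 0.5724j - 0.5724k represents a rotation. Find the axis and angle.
axis = (√3/3, √3/3, -√3/3), θ = 165°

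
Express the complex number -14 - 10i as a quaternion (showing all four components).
-14 - 10i + 0j + 0k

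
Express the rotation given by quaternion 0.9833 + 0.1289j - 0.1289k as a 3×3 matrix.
[[0.9335, 0.2535, 0.2535], [-0.2535, 0.9668, -0.0332], [-0.2535, -0.0332, 0.9668]]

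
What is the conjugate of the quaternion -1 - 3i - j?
-1 + 3i + j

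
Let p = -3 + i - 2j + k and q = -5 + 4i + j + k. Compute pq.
12 - 20i + 10j + k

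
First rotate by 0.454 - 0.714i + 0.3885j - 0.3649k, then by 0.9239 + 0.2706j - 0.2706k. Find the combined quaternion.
0.2156 - 0.6533i + 0.675j - 0.2668k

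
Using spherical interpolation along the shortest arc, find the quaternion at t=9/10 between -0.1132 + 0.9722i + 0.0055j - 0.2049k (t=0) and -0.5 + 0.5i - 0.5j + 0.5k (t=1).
-0.4838 + 0.5904i - 0.4691j + 0.4443k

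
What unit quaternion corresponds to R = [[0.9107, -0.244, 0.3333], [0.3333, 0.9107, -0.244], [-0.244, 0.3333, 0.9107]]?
0.9659 + 0.1494i + 0.1494j + 0.1494k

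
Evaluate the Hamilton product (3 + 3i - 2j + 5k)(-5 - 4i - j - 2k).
5 - 18i - 7j - 42k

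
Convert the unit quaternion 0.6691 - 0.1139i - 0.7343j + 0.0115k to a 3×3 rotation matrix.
[[-0.0787, 0.1519, -0.9853], [0.1827, 0.9738, 0.1355], [0.98, -0.1693, -0.1043]]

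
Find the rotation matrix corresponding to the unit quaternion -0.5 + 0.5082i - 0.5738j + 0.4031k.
[[0.0165, -0.1801, 0.9835], [-0.9863, 0.1585, 0.0456], [-0.1641, -0.9708, -0.175]]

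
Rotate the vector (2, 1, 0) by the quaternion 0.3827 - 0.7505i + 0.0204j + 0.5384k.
(0.396, 0.057, -2.2)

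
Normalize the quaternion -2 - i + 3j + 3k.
-0.417 - 0.2085i + 0.6255j + 0.6255k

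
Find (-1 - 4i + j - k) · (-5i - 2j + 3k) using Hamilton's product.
-15 + 6i + 19j + 10k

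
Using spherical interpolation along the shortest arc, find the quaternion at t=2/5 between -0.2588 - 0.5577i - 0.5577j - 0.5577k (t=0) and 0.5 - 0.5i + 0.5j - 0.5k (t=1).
0.0751 - 0.6968i - 0.1525j - 0.6968k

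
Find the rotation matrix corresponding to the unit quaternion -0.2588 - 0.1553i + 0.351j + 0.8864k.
[[-0.8178, 0.3498, -0.457], [-0.5678, -0.6196, 0.5419], [-0.0936, 0.7026, 0.7054]]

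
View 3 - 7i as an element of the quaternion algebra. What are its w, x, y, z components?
3 - 7i + 0j + 0k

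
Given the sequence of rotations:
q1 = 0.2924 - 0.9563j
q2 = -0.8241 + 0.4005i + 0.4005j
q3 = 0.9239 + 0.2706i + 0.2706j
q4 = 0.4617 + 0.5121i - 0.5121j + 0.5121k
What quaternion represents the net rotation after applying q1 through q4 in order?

q2 · q1 = 0.142 + 0.1171i + 0.9052j - 0.383k
q3 · q2 · q1 = -0.1454 + 0.043i + 0.9784j - 0.1406k
q4 · q3 · q2 · q1 = 0.4839 - 0.4836i + 0.6202j + 0.3837k
0.4839 - 0.4836i + 0.6202j + 0.3837k


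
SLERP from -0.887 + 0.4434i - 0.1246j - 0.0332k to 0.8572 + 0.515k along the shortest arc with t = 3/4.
-0.9042 + 0.1193i - 0.0335j - 0.4088k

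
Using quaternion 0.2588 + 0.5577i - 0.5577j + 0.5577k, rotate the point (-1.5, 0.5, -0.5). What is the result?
(-0.256, 0.833, -1.411)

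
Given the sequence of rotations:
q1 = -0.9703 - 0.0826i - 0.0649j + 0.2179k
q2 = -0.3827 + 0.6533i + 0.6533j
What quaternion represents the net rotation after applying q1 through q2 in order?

q2 · q1 = 0.4677 - 0.4599i - 0.7514j - 0.0718k
0.4677 - 0.4599i - 0.7514j - 0.0718k


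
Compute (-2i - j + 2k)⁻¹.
0.2222i + 0.1111j - 0.2222k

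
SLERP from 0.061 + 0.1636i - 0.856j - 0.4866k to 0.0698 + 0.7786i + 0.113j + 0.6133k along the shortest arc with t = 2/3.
-0.0286 - 0.5452i - 0.4632j - 0.6981k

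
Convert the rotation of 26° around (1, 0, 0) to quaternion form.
0.9744 + 0.225i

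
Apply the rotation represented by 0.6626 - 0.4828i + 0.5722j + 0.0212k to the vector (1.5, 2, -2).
(-2.12, -1.049, -2.157)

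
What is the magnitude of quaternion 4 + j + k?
√18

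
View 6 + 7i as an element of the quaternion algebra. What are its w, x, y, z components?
6 + 7i + 0j + 0k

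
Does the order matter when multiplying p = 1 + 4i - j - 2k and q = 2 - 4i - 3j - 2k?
Yes: pq = 11 + 11j - 22k ≠ 11 + 8i - 21j + 10k = qp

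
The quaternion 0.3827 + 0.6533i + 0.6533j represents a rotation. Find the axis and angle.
axis = (√2/2, √2/2, 0), θ = 3π/4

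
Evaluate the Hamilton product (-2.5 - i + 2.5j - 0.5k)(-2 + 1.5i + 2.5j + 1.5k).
1 + 3.25i - 10.5j - 9k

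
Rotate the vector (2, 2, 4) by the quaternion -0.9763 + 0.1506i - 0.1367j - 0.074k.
(2.511, 3.351, 2.543)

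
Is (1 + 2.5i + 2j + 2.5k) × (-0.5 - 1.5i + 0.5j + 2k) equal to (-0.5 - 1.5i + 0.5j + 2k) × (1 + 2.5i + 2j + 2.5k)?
No: pq = -2.75 - 9.25j + 5k ≠ -2.75 - 5.5i + 8.25j - 3.5k = qp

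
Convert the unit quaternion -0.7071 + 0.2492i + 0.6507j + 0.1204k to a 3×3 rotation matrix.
[[0.1242, 0.4946, -0.8602], [0.154, 0.8468, 0.5091], [0.9802, -0.1957, 0.029]]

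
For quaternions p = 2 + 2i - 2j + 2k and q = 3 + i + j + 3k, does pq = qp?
No: pq = -8j + 16k ≠ 16i + 8k = qp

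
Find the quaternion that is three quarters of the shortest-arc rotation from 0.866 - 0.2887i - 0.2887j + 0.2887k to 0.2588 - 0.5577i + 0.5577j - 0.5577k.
0.554 - 0.612i + 0.3991j - 0.3991k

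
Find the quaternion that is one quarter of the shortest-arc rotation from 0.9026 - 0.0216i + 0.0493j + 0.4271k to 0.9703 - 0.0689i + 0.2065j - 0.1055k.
0.9487 - 0.0347i + 0.0922j + 0.3004k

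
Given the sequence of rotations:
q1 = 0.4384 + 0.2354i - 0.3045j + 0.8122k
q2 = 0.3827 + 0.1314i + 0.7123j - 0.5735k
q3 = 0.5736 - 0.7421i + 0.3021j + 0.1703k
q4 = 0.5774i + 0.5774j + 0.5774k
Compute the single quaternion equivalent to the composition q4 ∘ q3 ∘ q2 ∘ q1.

q2 · q1 = 0.8195 + 0.5516i - 0.046j - 0.1483k
q3 · q2 · q1 = 0.9186 - 0.3287i + 0.2051j - 0.078k
q4 · q3 · q2 · q1 = 0.1164 + 0.3669i + 0.3856j + 0.8386k
0.1164 + 0.3669i + 0.3856j + 0.8386k


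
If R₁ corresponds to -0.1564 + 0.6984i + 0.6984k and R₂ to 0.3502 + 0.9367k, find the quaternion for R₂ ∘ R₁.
-0.709 + 0.2446i + 0.6542j + 0.0981k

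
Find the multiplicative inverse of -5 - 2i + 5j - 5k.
-0.0633 + 0.0253i - 0.0633j + 0.0633k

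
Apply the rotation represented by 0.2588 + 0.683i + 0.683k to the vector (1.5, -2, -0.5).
(0.341, 2.439, 0.659)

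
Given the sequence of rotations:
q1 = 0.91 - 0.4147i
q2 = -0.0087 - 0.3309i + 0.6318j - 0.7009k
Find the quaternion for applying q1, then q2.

q2 · q1 = -0.1451 - 0.2975i + 0.8656j - 0.3758k
-0.1451 - 0.2975i + 0.8656j - 0.3758k


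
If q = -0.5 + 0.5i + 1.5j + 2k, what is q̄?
-0.5 - 0.5i - 1.5j - 2k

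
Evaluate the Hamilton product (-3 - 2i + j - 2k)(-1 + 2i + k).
9 - 3i - 3j - 3k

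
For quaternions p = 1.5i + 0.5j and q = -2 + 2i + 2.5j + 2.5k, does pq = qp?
No: pq = -4.25 - 1.75i - 4.75j + 2.75k ≠ -4.25 - 4.25i + 2.75j - 2.75k = qp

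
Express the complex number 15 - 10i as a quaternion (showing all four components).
15 - 10i + 0j + 0k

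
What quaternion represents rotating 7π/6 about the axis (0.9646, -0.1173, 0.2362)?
-0.2588 + 0.9317i - 0.1133j + 0.2282k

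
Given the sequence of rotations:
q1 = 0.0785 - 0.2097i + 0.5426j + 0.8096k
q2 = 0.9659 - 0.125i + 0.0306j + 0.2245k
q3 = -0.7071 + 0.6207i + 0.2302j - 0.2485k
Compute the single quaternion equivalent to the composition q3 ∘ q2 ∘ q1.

q2 · q1 = -0.1487 - 0.3094i + 0.5806j + 0.7382k
q3 · q2 · q1 = 0.347 + 0.4407i - 0.8261j - 0.0534k
0.347 + 0.4407i - 0.8261j - 0.0534k


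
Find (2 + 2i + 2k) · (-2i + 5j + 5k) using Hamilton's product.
-6 - 14i - 4j + 20k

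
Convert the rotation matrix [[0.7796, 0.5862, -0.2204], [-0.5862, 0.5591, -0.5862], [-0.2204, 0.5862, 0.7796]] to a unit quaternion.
0.8829 + 0.332i - 0.332k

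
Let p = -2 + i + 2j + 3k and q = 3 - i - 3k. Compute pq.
4 - i + 6j + 17k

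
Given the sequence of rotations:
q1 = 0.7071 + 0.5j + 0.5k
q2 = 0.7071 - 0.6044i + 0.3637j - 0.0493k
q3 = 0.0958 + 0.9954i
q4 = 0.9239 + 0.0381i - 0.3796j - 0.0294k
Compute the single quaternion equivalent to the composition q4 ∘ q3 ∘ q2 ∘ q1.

q2 · q1 = 0.3428 - 0.2209i + 0.9129j + 0.0165k
q3 · q2 · q1 = 0.2527 + 0.3201i + 0.071j + 0.9103k
q4 · q3 · q2 · q1 = 0.275 - 0.0381i - 0.0744j + 0.9578k
0.275 - 0.0381i - 0.0744j + 0.9578k


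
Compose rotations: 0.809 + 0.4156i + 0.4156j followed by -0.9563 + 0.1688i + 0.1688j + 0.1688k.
-0.914 - 0.331i - 0.1907j + 0.1366k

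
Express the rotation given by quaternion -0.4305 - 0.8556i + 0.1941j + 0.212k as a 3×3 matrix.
[[0.8348, -0.1496, -0.5299], [-0.5147, -0.554, -0.6544], [-0.1957, 0.819, -0.5395]]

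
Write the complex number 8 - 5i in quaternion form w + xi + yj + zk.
8 - 5i + 0j + 0k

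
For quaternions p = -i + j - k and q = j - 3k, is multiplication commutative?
No: pq = -4 - 2i - 3j - k ≠ -4 + 2i + 3j + k = qp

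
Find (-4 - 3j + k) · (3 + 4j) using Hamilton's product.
-4i - 25j + 3k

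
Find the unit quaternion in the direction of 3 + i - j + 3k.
0.6708 + 0.2236i - 0.2236j + 0.6708k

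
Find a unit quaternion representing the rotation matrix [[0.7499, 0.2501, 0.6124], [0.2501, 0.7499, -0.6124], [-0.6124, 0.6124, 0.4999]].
0.866 + 0.3536i + 0.3536j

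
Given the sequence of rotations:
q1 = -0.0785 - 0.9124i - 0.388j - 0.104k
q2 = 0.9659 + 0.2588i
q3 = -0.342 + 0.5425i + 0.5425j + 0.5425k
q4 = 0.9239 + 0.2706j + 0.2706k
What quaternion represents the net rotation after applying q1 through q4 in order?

q2 · q1 = 0.1603 - 0.9016i - 0.3479j - 0.2009k
q3 · q2 · q1 = 0.732 + 0.4751i - 0.1742j + 0.4561k
q4 · q3 · q2 · q1 = 0.6 + 0.6095i + 0.1657j + 0.4909k
0.6 + 0.6095i + 0.1657j + 0.4909k


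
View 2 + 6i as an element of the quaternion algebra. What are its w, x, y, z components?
2 + 6i + 0j + 0k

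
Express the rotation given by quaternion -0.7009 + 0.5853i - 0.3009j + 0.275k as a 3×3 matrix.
[[0.6677, 0.0333, 0.7437], [-0.7377, 0.1636, 0.655], [-0.0999, -0.986, 0.1338]]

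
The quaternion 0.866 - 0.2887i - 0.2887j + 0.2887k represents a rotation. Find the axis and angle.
axis = (-√3/3, -√3/3, √3/3), θ = π/3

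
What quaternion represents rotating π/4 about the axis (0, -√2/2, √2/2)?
0.9239 - 0.2706j + 0.2706k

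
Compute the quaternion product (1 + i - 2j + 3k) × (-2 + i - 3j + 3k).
-18 + 2i + j - 4k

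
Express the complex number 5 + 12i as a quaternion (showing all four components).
5 + 12i + 0j + 0k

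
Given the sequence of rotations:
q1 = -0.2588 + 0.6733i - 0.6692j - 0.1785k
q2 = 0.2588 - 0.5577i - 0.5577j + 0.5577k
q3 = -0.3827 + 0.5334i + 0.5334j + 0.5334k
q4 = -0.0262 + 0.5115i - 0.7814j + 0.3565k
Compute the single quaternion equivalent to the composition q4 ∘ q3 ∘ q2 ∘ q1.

q2 · q1 = 0.0349 + 0.7913i + 0.2471j + 0.5582k
q3 · q2 · q1 = -0.865 - 0.1183i + 0.0484j - 0.4853k
q4 · q3 · q2 · q1 = 0.294 - 0.0774i + 0.8807j - 0.3633k
0.294 - 0.0774i + 0.8807j - 0.3633k


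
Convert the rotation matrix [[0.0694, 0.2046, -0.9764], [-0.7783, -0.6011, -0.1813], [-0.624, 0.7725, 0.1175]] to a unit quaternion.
-0.3827 - 0.6231i + 0.2302j + 0.6421k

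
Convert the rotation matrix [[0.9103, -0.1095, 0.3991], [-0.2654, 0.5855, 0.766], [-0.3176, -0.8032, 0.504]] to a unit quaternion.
0.866 - 0.453i + 0.2069j - 0.045k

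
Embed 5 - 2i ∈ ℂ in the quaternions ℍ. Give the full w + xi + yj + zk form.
5 - 2i + 0j + 0k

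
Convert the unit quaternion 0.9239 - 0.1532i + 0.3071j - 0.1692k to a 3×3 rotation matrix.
[[0.7541, 0.2186, 0.6193], [-0.4067, 0.8958, 0.1792], [-0.5156, -0.387, 0.7644]]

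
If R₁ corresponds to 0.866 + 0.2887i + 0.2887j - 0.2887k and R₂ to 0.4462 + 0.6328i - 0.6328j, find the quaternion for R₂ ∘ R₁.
0.3864 + 0.8595i - 0.2365j + 0.2366k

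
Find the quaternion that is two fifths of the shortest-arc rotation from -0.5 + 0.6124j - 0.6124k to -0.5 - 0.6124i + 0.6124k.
-0.1089 + 0.3373i + 0.4707j - 0.808k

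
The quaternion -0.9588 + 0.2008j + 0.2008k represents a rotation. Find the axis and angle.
axis = (0, √2/2, √2/2), θ = 327°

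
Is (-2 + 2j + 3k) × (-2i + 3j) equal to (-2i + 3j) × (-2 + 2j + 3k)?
No: pq = -6 - 5i - 12j + 4k ≠ -6 + 13i - 4k = qp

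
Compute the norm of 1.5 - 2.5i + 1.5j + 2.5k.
√17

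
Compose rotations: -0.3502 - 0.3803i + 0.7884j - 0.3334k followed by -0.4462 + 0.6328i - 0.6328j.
0.8958 + 0.1591i + 0.0808j + 0.407k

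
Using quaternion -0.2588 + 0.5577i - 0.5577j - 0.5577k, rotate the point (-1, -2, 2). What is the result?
(1.399, 2.643, -0.244)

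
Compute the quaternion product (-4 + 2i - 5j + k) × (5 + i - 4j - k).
-41 + 15i - 6j + 6k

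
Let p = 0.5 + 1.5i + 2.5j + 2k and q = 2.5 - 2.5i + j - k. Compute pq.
4.5 - 2i + 3.25j + 12.25k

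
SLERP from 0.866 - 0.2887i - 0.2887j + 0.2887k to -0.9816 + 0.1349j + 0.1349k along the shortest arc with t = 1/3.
0.9369 - 0.1981i - 0.2452j + 0.151k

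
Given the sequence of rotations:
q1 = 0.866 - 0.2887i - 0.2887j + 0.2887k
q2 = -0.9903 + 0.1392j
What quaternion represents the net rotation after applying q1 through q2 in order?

q2 · q1 = -0.8174 + 0.3261i + 0.4064j - 0.2457k
-0.8174 + 0.3261i + 0.4064j - 0.2457k


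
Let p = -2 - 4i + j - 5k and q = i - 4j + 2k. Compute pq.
18 - 20i + 11j + 11k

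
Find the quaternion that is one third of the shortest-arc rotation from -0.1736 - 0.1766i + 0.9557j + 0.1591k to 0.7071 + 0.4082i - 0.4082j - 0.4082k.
-0.3884 - 0.2789i + 0.8369j + 0.2664k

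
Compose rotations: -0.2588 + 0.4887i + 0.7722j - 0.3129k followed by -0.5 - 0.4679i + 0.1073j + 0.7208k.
0.5007 - 0.7134i - 0.208j - 0.4438k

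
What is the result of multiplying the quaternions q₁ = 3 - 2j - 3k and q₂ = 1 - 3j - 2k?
-9 - 5i - 11j - 9k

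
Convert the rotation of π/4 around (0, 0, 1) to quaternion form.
0.9239 + 0.3827k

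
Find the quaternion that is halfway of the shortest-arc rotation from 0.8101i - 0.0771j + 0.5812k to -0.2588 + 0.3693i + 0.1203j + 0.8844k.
-0.1363 + 0.6209i + 0.0227j + 0.7716k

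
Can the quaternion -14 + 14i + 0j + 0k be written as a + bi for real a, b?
Yes. The quaternion -14 + 14i has j- and k-coefficients y = z = 0, so it lies in the complex subalgebra spanned by 1 and i.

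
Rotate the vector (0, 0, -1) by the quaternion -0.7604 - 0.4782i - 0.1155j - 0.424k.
(-0.581, 0.629, -0.516)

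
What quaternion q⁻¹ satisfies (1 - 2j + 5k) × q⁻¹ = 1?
0.0333 + 0.0667j - 0.1667k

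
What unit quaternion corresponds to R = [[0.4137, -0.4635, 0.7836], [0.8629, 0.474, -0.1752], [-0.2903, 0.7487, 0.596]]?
0.788 + 0.2931i + 0.3407j + 0.4208k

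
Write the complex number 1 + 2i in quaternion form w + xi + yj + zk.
1 + 2i + 0j + 0k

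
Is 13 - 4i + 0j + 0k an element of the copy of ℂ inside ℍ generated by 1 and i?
Yes. The quaternion 13 - 4i has j- and k-coefficients y = z = 0, so it lies in the complex subalgebra spanned by 1 and i.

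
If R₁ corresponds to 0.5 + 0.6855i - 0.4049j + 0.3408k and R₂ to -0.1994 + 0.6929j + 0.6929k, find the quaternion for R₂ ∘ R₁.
-0.0553 + 0.38i + 0.9022j - 0.1965k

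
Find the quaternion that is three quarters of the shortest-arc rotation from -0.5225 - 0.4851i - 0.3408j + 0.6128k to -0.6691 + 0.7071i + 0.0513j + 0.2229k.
-0.7821 + 0.457i - 0.0757j + 0.4168k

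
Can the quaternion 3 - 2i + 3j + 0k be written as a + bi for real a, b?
No. The quaternion 3 - 2i + 3j has j-coefficient y = 3 and k-coefficient z = 0, not both zero, so it does not lie in the complex subalgebra spanned by 1 and i.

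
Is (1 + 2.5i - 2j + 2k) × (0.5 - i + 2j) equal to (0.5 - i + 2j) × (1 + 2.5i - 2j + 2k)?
No: pq = 7 - 3.75i - j + 4k ≠ 7 + 4.25i + 3j - 2k = qp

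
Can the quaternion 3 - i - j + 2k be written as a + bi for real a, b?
No. The quaternion 3 - i - j + 2k has j-coefficient y = -1 and k-coefficient z = 2, not both zero, so it does not lie in the complex subalgebra spanned by 1 and i.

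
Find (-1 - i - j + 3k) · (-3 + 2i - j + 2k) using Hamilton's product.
-2 + 2i + 12j - 8k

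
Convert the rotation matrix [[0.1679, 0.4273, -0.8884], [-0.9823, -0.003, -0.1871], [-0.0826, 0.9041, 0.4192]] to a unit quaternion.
0.6293 + 0.4335i - 0.3201j - 0.56k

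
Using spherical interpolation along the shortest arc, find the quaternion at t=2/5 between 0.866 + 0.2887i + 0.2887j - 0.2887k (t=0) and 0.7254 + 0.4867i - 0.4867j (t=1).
0.8929 + 0.4075i - 0.0292j - 0.1892k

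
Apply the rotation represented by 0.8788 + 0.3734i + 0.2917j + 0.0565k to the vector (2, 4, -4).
(-0.099, 5.987, -0.388)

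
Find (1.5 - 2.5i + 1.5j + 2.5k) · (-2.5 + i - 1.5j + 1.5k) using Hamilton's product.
-2.75 + 13.75i + 0.25j - 1.75k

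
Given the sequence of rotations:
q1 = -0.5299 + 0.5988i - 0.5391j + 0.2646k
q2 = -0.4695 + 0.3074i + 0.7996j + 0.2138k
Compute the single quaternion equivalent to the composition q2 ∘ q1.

q2 · q1 = 0.4392 - 0.1172i - 0.1239j - 0.882k
0.4392 - 0.1172i - 0.1239j - 0.882k


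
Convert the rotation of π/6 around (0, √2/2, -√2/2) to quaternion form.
0.9659 + 0.183j - 0.183k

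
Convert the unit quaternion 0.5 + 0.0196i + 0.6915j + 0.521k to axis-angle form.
axis = (0.0226, 0.7985, 0.6016), θ = 2π/3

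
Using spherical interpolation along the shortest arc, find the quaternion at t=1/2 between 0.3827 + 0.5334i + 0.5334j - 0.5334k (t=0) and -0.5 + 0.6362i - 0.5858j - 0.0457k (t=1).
0.5846 - 0.0681i + 0.7412j - 0.323k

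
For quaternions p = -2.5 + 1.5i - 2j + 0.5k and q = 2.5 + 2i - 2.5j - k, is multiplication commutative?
No: pq = -13.75 + 2i + 3.75j + 4k ≠ -13.75 - 4.5i - 1.25j + 3.5k = qp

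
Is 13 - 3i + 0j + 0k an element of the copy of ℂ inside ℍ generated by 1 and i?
Yes. The quaternion 13 - 3i has j- and k-coefficients y = z = 0, so it lies in the complex subalgebra spanned by 1 and i.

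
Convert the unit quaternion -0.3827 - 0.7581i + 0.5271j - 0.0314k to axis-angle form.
axis = (-0.8206, 0.5705, -0.034), θ = 5π/4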